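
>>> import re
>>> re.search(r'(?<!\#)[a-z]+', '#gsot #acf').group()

'sot'

The negative lookahead/lookbehind blocks any match where the forbidden context is present.
`re.search` tries every starting position until one works.
The match spans [2:5] → 'sot'.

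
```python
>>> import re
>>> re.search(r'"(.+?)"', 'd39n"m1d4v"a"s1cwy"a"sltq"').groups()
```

('m1d4v',)

`search` walks the string left to right and returns the first match it finds.
The match spans [4:11] → '"m1d4v"'.
Captured: group 1 = 'm1d4v'.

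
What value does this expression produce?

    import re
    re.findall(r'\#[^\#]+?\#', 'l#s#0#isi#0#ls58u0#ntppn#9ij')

Since nothing is captured, `findall` lists the 3 matched substrings directly.

['#s#', '#isi#', '#ls58u0#']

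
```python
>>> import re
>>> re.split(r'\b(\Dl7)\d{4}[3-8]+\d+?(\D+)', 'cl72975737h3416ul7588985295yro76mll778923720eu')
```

This matches a word boundary (`\b`, zero-width); then a non-digit, then the literal 'l7' (captured); then exactly 4 of a digit, then one or more of a character in [3-8], then one or more of a digit (lazy); then one or more of a non-digit (captured).
With a capturing group present, the delimiter's captured portion is kept in the result list.

['', 'cl7', 'h', '3416ul7588985295yro76mll778923720eu']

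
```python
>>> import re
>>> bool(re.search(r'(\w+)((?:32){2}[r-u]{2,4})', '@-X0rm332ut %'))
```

The pattern matches one or more of a word character (captured); then the literal '32' repeated 2 times, then 2 to 4 of a character in [r-u] (captured).
`re.search` scans for the first position where the pattern succeeds.
Here nothing in the string fits, so the call returns None, and `bool(None)` is False.

False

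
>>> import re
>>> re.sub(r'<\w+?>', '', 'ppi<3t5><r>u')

'ppiu'

Matches: at [3:8] → '<3t5>'; at [8:11] → '<r>'.
Each match is replaced by ''.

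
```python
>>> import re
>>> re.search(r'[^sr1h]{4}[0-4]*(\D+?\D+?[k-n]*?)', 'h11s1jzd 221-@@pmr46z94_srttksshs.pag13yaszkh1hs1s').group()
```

'jzd 221-@'

This matches exactly 4 of any character except [sr1h], then zero or more of a character in [0-4]; then one or more of a non-digit (lazy), then one or more of a non-digit (lazy), then zero or more of a character in [k-n] (lazy) (captured).
Lazy quantifiers expand one character at a time until the remainder of the pattern can match.
`re.search` tries every starting position until one works.
The match spans [5:14] → 'jzd 221-@'.
Captured: group 1 = '-@'.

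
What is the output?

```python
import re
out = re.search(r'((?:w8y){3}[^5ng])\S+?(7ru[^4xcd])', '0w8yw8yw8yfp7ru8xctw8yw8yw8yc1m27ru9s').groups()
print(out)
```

('w8yw8yw8yf', '7ru8')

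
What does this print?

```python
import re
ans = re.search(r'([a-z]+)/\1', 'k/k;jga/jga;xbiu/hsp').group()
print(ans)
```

The backreference `\1` re-matches whatever the first group consumed, character for character.
`search` walks the string left to right and returns the first match it finds.
The match spans [0:3] → 'k/k'.
Captured: group 1 = 'k'.

k/k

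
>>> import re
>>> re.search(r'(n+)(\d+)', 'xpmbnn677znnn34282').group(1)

'nn'

The match spans [4:9] → 'nn677'.
Captured: group 1 = 'nn', group 2 = '677'.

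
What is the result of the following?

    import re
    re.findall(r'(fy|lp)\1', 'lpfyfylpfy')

['fy']

A backreference is literal: `\1` must see the identical characters the first group matched.
One capturing group, so `findall` returns just the captured substring from the one match — 1 in all.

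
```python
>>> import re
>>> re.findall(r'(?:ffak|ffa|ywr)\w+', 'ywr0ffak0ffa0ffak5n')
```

['ywr0ffak0ffa0ffak5n']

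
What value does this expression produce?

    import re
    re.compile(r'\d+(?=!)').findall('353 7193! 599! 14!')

['7193', '599', '14']

Lookahead/lookbehind check context without consuming it, so the matched span excludes the asserted characters.
Since nothing is captured, `findall` lists the 3 matched substrings directly.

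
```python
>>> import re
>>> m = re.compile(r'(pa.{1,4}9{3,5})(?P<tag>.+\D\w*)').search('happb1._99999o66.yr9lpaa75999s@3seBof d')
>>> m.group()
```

'paa75999s@3seBof d'

The match spans [21:39] → 'paa75999s@3seBof d'.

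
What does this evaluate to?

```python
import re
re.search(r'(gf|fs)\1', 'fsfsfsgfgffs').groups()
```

('fs',)

The match spans [0:4] → 'fsfs'.
Captured: group 1 = 'fs'.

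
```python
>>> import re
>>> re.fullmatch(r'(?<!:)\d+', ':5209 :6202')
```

The negative lookaround is zero-width — it rules out positions where the adjacent text would match, without consuming anything.
For `fullmatch`, every character of the input must be accounted for by the pattern.
Here the string isn't matched end-to-end, so the call returns None.

None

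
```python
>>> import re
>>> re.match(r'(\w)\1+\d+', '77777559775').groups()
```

The backreference `\1` re-matches whatever the first group consumed, character for character.
With `match`, the pattern is implicitly anchored at the beginning.
The match spans [0:11] → '77777559775'.
Captured: group 1 = '7'.

('7',)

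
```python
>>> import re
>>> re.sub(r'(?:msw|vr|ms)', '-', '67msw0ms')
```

'67-0-'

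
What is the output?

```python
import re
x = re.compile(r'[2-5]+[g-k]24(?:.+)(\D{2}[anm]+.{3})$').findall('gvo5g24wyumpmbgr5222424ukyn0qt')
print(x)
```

['kyn0qt']

`findall` collects group 1 from the one match (1 total).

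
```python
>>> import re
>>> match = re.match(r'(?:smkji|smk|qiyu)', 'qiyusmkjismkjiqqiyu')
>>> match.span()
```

(0, 4)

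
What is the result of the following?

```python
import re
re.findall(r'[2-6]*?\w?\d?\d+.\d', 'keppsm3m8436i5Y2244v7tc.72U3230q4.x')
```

['m3m8', '436i5', 'Y2244v7', '72U3', '230q4']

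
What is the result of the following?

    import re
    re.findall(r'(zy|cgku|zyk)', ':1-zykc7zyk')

['zy', 'zy']

Alternation isn't longest-match — the leftmost alternative that fits at this position is chosen.
One capturing group, so `findall` returns just the captured substring from each match — 2 in all.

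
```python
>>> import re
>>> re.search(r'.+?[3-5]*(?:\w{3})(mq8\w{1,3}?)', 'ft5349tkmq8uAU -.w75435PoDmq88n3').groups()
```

The match spans [0:12] → 'ft5349tkmq8u'.
Captured: group 1 = 'mq8u'.

('mq8u',)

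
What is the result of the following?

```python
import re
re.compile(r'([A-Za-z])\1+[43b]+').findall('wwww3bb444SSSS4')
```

A backreference is literal: `\1` must see the identical characters the first group matched.
Scanning left to right: at [0:10] match 'wwww3bb444', group 1 = 'w'; at [10:15] match 'SSSS4', group 1 = 'S'.
`findall` collects group 1 from each match (2 total).

['w', 'S']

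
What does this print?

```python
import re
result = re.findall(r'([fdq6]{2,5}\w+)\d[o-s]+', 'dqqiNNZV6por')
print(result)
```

['dqqiNNZV']

This matches 2 to 5 of one of [fdq6], then one or more of a word character (captured); then a digit, then one or more of a character in [o-s].
Matches: at [0:12] match 'dqqiNNZV6por', group 1 = 'dqqiNNZV'.
With a single group, `findall` returns only what that group captured — 1 item.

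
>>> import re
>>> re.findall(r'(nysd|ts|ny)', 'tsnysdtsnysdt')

Branches in `(...|...)` are attempted left-to-right; the first branch that allows the whole pattern to succeed is taken.
Scanning left to right: at [0:2] match 'ts', group 1 = 'ts'; at [2:6] match 'nysd', group 1 = 'nysd'; at [6:8] match 'ts', group 1 = 'ts'; at [8:12] match 'nysd', group 1 = 'nysd'.
Because there's exactly one group, `findall` drops the full match and keeps group 1 from each hit.

['ts', 'nysd', 'ts', 'nysd']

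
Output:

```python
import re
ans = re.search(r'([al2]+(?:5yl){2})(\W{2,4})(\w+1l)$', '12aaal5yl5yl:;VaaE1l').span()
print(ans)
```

(1, 20)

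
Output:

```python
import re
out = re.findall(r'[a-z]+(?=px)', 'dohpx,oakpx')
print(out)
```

The lookaround is zero-width — it requires the adjacent text to match without consuming it, so the asserted text isn't part of the match.
No capturing groups, so `findall` returns the 2 full match strings.

['doh', 'oak']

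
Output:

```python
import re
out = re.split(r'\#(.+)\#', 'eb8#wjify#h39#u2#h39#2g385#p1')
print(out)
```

Matches to split on: at [3:27] → '#wjify#h39#u2#h39#2g385#'.
With a capturing group present, the delimiter's captured portion is kept in the result list.

['eb8', 'wjify#h39#u2#h39#2g385', 'p1']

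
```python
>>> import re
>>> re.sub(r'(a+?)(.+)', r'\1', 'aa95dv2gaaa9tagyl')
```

'a'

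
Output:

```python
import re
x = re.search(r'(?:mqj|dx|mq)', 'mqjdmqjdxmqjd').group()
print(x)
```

`|` is ordered: at each position the engine commits to the first alternative that works.
Unlike `match`, `search` isn't anchored — it looks for the pattern anywhere in the string.
The match spans [0:3] → 'mqj'.

mqj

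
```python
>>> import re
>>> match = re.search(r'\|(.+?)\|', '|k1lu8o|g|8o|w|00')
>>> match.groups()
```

('k1lu8o',)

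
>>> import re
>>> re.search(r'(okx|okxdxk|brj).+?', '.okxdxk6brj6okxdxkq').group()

Alternation isn't longest-match — the leftmost alternative that fits at this position is chosen.
The match spans [1:5] → 'okxd'.

'okxd'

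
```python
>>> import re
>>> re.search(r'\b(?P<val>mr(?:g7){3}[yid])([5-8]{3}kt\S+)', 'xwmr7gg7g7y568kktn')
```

The pattern matches a word boundary (`\b`, zero-width); then the literal 'mr', then the literal 'g7' repeated 3 times, then one of [yid] (captured as 'val'); then exactly 3 of a character in [5-8], then the literal 'kt', then one or more of a non-whitespace character (captured).
`re.search` scans for the first position where the pattern succeeds.
Here nothing in the string fits, so the call returns None.

None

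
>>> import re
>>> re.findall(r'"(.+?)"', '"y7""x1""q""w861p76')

['y7', 'x1', 'q']

One capturing group, so `findall` returns just the captured substring from each match — 3 in all.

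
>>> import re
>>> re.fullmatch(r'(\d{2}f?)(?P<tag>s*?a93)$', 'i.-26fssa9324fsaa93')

The pattern matches exactly 2 of a digit, then optionally the literal 'f' (captured); then zero or more of the literal 's' (lazy), then the literal 'a93' (captured as 'tag'); then anchored at the end.
`re.fullmatch` requires the pattern to consume the entire string.
Here there's no way to consume every character, so the call returns None.

None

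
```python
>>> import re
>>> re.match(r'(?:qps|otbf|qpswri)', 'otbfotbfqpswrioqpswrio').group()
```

'otbf'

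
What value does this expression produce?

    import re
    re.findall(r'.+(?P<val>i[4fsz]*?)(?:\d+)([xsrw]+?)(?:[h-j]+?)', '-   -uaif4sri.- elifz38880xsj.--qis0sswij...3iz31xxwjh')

[('iz', 'xxw')]

This matches one or more of any character; then the literal 'i', then zero or more of one of [4fsz] (lazy) (captured as 'val'); then one or more of a digit (non-capturing group); then one or more of one of [xsrw] (lazy) (captured); then one or more of a character in [h-j] (lazy) (non-capturing group).
Matches: at [0:53] match '-   -uaif4sri.- elifz38880xsj.--qis0sswij...3iz31xxwj', groups = ('iz', 'xxw').
2 groups means the one result is a tuple of 2 captured strings — 1 here.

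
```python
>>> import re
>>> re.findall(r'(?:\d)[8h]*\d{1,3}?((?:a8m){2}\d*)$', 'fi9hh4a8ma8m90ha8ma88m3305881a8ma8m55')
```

['a8ma8m55']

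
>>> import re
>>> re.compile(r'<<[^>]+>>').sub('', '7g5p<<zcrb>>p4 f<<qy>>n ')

Matches: at [4:12] → '<<zcrb>>'; at [16:22] → '<<qy>>'.
`sub` substitutes '' at each match site.

'7g5pp4 fn '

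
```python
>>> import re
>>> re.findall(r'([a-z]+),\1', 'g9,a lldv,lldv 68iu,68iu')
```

['lldv']

A backreference is literal: `\1` must see the identical characters the first group matched.
With a single group, `findall` returns only what that group captured — 1 item.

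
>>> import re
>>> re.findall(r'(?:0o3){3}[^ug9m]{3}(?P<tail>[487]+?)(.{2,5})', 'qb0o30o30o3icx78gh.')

[('7', '8gh.')]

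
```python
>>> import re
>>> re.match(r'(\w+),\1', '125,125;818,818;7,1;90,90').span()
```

(0, 7)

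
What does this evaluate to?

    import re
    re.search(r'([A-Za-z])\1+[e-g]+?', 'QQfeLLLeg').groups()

`\1` is not a pattern — it's the concrete string captured by group 1, re-applied verbatim.
Unlike `match`, `search` isn't anchored — it looks for the pattern anywhere in the string.
The match spans [0:3] → 'QQf'.
Captured: group 1 = 'Q'.

('Q',)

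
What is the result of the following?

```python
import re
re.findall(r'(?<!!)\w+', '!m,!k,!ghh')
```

The negative lookahead/lookbehind blocks any match where the forbidden context is present.
Since nothing is captured, `findall` lists the 1 matched substring directly.

['hh']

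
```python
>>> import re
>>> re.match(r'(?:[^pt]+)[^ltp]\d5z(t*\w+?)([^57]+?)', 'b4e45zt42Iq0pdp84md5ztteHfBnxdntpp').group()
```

'b4e45zt42'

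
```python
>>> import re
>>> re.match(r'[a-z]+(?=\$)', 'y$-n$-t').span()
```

(0, 1)

`match` is anchored at position 0; if the pattern doesn't fit there, it returns None.
The match spans [0:1] → 'y'.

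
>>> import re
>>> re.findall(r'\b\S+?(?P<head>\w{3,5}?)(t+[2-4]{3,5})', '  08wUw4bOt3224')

[('Uw4bO', 't3224')]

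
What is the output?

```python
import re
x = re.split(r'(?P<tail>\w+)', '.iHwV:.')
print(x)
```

['.', 'iHwV', ':.']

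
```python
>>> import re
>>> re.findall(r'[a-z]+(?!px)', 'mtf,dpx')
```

Because the assertion is negative and zero-width, positions next to the forbidden text are skipped.
Matches: at [0:3] → 'mtf'; at [4:7] → 'dpx'.
Since nothing is captured, `findall` lists the 2 matched substrings directly.

['mtf', 'dpx']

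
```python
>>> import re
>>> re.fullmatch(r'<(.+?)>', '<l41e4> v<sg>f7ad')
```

None

`re.fullmatch` is like wrapping the pattern in `^…$` (in single-line mode).
Here there's no way to consume every character, so the call returns None.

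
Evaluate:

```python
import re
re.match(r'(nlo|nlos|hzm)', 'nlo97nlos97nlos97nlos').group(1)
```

'nlo'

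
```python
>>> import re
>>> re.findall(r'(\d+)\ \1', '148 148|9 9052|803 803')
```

['148', '9', '803']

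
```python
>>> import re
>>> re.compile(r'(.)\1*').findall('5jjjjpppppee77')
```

['5', 'j', 'p', 'e', '7']

A backreference is literal: `\1` must see the identical characters the first group matched.
Scanning left to right: at [0:1] match '5', group 1 = '5'; at [1:5] match 'jjjj', group 1 = 'j'; at [5:10] match 'ppppp', group 1 = 'p'; at [10:12] match 'ee', group 1 = 'e'; at [12:14] match '77', group 1 = '7'.
With a single group, `findall` returns only what that group captured — 5 items.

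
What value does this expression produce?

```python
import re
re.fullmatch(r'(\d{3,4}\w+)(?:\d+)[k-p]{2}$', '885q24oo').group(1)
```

Pattern: 3 to 4 of a digit, then one or more of a word character (captured); then one or more of a digit (non-capturing group); then exactly 2 of a character in [k-p]; then anchored at the end.
`fullmatch` succeeds only if the pattern covers the string from start to end.
The match spans [0:8] → '885q24oo'.
Captured: group 1 = '885q2'.

'885q2'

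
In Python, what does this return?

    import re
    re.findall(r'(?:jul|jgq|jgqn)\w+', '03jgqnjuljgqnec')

['jgqnjuljgqnec']

Scanning left to right: at [2:15] → 'jgqnjuljgqnec'.
Since nothing is captured, `findall` lists the 1 matched substring directly.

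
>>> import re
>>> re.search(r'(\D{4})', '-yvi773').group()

The pattern matches exactly 4 of a non-digit (captured).
The match spans [0:4] → '-yvi'.

'-yvi'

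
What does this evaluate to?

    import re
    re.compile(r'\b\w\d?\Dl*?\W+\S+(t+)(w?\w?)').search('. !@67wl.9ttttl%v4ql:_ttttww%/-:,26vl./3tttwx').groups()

('t', 'wx')

The match spans [4:45] → '67wl.9ttttl%v4ql:_ttttww%/-:,26vl./3tttwx'.
Captured: group 1 = 't', group 2 = 'wx'.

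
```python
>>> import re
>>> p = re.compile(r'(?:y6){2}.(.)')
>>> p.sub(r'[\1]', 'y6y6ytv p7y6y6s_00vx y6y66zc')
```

'[t]v p7[_]00vx [z]c'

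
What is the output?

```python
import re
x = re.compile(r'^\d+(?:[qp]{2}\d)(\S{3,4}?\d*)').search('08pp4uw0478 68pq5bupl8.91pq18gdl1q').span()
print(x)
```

Pattern: anchored at the start of the string; then one or more of a digit; then exactly 2 of one of [qp], then a digit (non-capturing group); then 3 to 4 of a non-whitespace character (lazy), then zero or more of a digit (captured).
The match spans [0:11] → '08pp4uw0478'.

(0, 11)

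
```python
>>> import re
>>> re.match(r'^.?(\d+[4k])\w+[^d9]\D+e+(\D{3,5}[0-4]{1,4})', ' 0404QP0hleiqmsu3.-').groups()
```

The match spans [0:17] → ' 0404QP0hleiqmsu3'.
Captured: group 1 = '0404', group 2 = 'iqmsu3'.

('0404', 'iqmsu3')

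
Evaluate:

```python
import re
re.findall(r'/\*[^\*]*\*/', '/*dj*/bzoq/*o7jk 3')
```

['/*dj*/']

Walking the string: at [0:6] → '/*dj*/'.
`findall` yields the raw match text (1 of them) because the pattern has no groups.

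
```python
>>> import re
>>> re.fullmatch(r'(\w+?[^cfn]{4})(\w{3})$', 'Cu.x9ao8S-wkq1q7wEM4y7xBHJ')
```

Pattern: one or more of a word character (lazy), then exactly 4 of any character except [cfn] (captured); then exactly 3 of a word character (captured); then anchored at the end.
For `fullmatch`, every character of the input must be accounted for by the pattern.
Here there's no way to consume every character, so the call returns None.

None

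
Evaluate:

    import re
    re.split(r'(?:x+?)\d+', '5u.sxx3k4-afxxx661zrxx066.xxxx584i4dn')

Each match becomes a cut point; 5 segments remain.

['5u.s', 'k4-af', 'zr', '.', 'i4dn']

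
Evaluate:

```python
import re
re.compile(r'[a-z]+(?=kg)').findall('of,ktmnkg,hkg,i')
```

['ktmn', 'h']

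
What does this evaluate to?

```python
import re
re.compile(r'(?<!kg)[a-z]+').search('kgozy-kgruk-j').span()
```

(0, 5)

Because the assertion is negative and zero-width, positions next to the forbidden text are skipped.
Unlike `match`, `search` isn't anchored — it looks for the pattern anywhere in the string.
The match spans [0:5] → 'kgozy'.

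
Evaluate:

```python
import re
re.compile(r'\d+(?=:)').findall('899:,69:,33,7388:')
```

Lookahead/lookbehind check context without consuming it, so the matched span excludes the asserted characters.
Walking the string: at [0:3] → '899'; at [5:7] → '69'; at [12:16] → '7388'.
`findall` yields the raw match text (3 of them) because the pattern has no groups.

['899', '69', '7388']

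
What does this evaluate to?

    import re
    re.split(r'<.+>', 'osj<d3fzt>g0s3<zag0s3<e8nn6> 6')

['osj', ' 6']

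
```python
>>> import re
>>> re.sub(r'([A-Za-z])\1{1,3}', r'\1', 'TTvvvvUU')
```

`\1` has to match the exact text group 1 already captured.
Each match is replaced using the text its own group 1 captured.

'TvU'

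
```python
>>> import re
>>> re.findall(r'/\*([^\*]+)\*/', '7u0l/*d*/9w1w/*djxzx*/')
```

['d', 'djxzx']

One capturing group, so `findall` returns just the captured substring from each match — 2 in all.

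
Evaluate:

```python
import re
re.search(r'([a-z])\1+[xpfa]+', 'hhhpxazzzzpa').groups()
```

('h',)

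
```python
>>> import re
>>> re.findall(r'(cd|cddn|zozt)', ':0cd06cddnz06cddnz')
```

The regex engine tests alternatives in the order written; an earlier branch that matches wins even if a later one would match more.
One capturing group, so `findall` returns just the captured substring from each match — 3 in all.

['cd', 'cd', 'cd']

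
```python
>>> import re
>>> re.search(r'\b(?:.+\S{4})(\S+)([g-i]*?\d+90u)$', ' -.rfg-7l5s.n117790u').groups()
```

('7', '790u')

The match spans [3:20] → 'rfg-7l5s.n117790u'.
Captured: group 1 = '7', group 2 = '790u'.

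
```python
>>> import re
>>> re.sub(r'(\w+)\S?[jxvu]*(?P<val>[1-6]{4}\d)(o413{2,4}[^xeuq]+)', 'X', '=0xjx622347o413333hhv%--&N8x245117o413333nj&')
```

Pattern: one or more of a word character (captured); then optionally a non-whitespace character, then zero or more of one of [jxvu]; then exactly 4 of a character in [1-6], then a digit (captured as 'val'); then the literal 'o41', then 2 to 4 of a literal '3', then one or more of any character except [xeuq] (captured).
Matches: at [1:27] → '0xjx622347o413333hhv%--&N8'; at [27:44] → 'x245117o413333nj&'.
Every occurrence is swapped for 'X'.

'=XX'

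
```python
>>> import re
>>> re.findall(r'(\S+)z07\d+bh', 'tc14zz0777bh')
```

['tc14z']

Pattern: one or more of a non-whitespace character (captured); then the literal 'z07', then one or more of a digit, then the literal 'bh'.
Walking the string: at [0:12] match 'tc14zz0777bh', group 1 = 'tc14z'.
Because there's exactly one group, `findall` drops the full match and keeps group 1 from the one hit.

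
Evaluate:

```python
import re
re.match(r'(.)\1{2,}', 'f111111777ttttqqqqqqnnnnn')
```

A backreference is literal: `\1` must see the identical characters the first group matched.
With `match`, the pattern is implicitly anchored at the beginning.
Here position 0 doesn't satisfy it, so the call returns None.

None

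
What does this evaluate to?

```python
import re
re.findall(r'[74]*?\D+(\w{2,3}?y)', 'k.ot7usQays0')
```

['Qay']

The pattern matches zero or more of one of [74] (lazy), then one or more of a non-digit; then 2 to 3 of a word character (lazy), then the literal 'y' (captured).
Because there's exactly one group, `findall` drops the full match and keeps group 1 from the one hit.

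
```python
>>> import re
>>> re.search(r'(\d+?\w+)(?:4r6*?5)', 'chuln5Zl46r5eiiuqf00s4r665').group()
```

The pattern matches one or more of a digit (lazy), then one or more of a word character (captured); then the literal '4r', then zero or more of a literal '6' (lazy), then the literal '5' (non-capturing group).
`search` walks the string left to right and returns the first match it finds.
The match spans [5:26] → '5Zl46r5eiiuqf00s4r665'.
Captured: group 1 = '5Zl46r5eiiuqf00s'.

'5Zl46r5eiiuqf00s4r665'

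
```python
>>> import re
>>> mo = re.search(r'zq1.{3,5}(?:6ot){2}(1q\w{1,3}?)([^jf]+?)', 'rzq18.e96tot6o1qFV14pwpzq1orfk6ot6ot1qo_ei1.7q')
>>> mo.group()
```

This matches the literal 'zq1', then 3 to 5 of any character, then the literal '6ot' repeated 2 times; then the literal '1q', then 1 to 3 of a word character (lazy) (captured); then one or more of any character except [jf] (lazy) (captured).
Lazy quantifiers expand one character at a time until the remainder of the pattern can match.
`re.search` scans for the first position where the pattern succeeds.
The match spans [23:40] → 'zq1orfk6ot6ot1qo_'.
Captured: group 1 = '1qo', group 2 = '_'.

'zq1orfk6ot6ot1qo_'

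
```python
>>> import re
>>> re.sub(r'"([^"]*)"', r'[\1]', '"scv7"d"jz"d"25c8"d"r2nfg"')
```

'[scv7]d[jz]d[25c8]d[r2nfg]'

Matches: at [0:6] → '"scv7"'; at [7:11] → '"jz"'; at [12:18] → '"25c8"'; at [19:26] → '"r2nfg"'.
`\1` in the replacement pulls in group 1's text for each match.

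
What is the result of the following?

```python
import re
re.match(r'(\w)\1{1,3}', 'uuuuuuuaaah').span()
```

(0, 4)

`re.match` won't scan ahead — the pattern has to work from the very first character.
The match spans [0:4] → 'uuuu'.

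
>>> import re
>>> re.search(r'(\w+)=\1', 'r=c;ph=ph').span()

A backreference is literal: `\1` must see the identical characters the first group matched.
`re.search` tries every starting position until one works.
The match spans [4:9] → 'ph=ph'.
Captured: group 1 = 'ph'.

(4, 9)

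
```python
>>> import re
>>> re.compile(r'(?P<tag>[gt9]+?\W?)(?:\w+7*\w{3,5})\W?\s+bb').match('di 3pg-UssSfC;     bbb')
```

None

`match` is anchored at position 0; if the pattern doesn't fit there, it returns None.
Here the string doesn't start with a match, so the call returns None.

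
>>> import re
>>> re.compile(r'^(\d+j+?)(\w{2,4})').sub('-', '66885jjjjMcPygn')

The pattern matches anchored at the start of the string; then one or more of a digit, then one or more of a literal 'j' (lazy) (captured); then 2 to 4 of a word character (captured).
A `+?`/`*?`/`{m,n}?` starts at its minimum and grows only as far as needed for what follows to match.
Matches: at [0:10] → '66885jjjjM'.
`sub` substitutes '-' at each match site.

'-cPygn'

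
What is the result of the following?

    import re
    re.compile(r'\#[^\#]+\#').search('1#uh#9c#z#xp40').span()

(1, 5)

`re.search` scans for the first position where the pattern succeeds.
The match spans [1:5] → '#uh#'.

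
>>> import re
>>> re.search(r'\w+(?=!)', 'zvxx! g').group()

Because the assertion is zero-width, the text it checks is not consumed and won't appear in the result.
The match spans [0:4] → 'zvxx'.

'zvxx'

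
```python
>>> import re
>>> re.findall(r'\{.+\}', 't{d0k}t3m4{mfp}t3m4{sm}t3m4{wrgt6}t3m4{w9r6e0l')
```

Matches: at [1:34] → '{d0k}t3m4{mfp}t3m4{sm}t3m4{wrgt6}'.
`findall` yields the raw match text (1 of them) because the pattern has no groups.

['{d0k}t3m4{mfp}t3m4{sm}t3m4{wrgt6}']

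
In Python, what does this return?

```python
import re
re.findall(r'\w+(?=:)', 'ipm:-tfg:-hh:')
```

['ipm', 'tfg', 'hh']

Because the assertion is zero-width, the text it checks is not consumed and won't appear in the result.
Since nothing is captured, `findall` lists the 3 matched substrings directly.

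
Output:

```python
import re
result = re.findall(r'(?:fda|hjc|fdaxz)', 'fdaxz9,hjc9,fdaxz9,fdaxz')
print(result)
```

Alternation tries branches left to right and keeps the first one that lets the overall match succeed at that position.
Scanning left to right: at [0:3] → 'fda'; at [7:10] → 'hjc'; at [12:15] → 'fda'; at [19:22] → 'fda'.
Since nothing is captured, `findall` lists the 4 matched substrings directly.

['fda', 'hjc', 'fda', 'fda']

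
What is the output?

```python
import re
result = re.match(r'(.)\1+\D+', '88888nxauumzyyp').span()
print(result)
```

The backreference `\1` re-matches whatever the first group consumed, character for character.
`match` is anchored at position 0; if the pattern doesn't fit there, it returns None.
The match spans [0:15] → '88888nxauumzyyp'.
Captured: group 1 = '8'.

(0, 15)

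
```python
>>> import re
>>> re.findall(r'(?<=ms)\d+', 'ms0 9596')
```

['0']

The `(?=…)`/`(?<=…)` assertion just peeks at neighbouring text; it doesn't advance the match position.
Walking the string: at [2:3] → '0'.
`findall` yields the raw match text (1 of them) because the pattern has no groups.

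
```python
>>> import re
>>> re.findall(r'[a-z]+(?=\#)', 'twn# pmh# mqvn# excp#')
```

Lookahead/lookbehind check context without consuming it, so the matched span excludes the asserted characters.
`findall` yields the raw match text (4 of them) because the pattern has no groups.

['twn', 'pmh', 'mqvn', 'excp']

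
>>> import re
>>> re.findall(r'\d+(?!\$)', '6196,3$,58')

The negative lookaround is zero-width — it rules out positions where the adjacent text would match, without consuming anything.
Matches: at [0:4] → '6196'; at [8:10] → '58'.
No capturing groups, so `findall` returns the 2 full match strings.

['6196', '58']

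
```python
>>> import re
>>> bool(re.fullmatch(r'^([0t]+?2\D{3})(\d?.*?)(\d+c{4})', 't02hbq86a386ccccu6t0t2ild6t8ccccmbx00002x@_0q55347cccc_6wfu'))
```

This matches anchored at the start of the string; then one or more of one of [0t] (lazy), then a literal '2', then exactly 3 of a non-digit (captured); then optionally a digit, then zero or more of any character (lazy) (captured); then one or more of a digit, then exactly 4 of the literal 'c' (captured).
`fullmatch` succeeds only if the pattern covers the string from start to end.
Here the pattern can't cover the whole string, so the call returns None, and `bool(None)` is False.

False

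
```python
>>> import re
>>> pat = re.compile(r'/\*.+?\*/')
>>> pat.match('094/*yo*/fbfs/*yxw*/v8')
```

`match` is anchored at position 0; if the pattern doesn't fit there, it returns None.
Here the string doesn't start with a match, so the call returns None.

None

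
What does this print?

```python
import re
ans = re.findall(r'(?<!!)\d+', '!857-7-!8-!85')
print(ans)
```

['57', '7', '5']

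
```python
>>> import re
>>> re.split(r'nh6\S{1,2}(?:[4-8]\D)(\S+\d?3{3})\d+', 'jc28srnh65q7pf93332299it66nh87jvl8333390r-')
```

Pattern: the literal 'nh6', then 1 to 2 of a non-whitespace character; then a character in [4-8], then a non-digit (non-capturing group); then one or more of a non-whitespace character, then optionally a digit, then exactly 3 of a literal '3' (captured); then one or more of a digit.
Matches to split on: at [6:40] → 'nh65q7pf93332299it66nh87jvl8333390'.
`re.split` interleaves the captured-group text with the surrounding fragments.

['jc28sr', 'f93332299it66nh87jvl83333', 'r-']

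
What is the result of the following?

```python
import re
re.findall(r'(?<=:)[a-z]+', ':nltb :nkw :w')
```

['nltb', 'nkw', 'w']

The lookaround is zero-width — it requires the adjacent text to match without consuming it, so the asserted text isn't part of the match.
Walking the string: at [1:5] → 'nltb'; at [7:10] → 'nkw'; at [12:13] → 'w'.
Since nothing is captured, `findall` lists the 3 matched substrings directly.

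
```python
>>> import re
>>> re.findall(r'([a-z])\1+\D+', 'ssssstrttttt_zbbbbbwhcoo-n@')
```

The backreference `\1` re-matches whatever the first group consumed, character for character.
Scanning left to right: at [0:27] match 'ssssstrttttt_zbbbbbwhcoo-n@', group 1 = 's'.
`findall` collects group 1 from the one match (1 total).

['s']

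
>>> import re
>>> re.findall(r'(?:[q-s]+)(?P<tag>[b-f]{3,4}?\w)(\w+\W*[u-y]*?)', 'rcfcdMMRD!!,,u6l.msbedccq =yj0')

Lazy quantifiers expand one character at a time until the remainder of the pattern can match.
Multiple groups make `findall` return tuples — one 2-tuple for each match.

[('cfcd', 'MMRD!!,,'), ('bedc', 'cq =')]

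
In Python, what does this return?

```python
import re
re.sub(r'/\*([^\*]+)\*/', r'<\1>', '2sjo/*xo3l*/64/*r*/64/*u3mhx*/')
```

Each match is replaced using the text its own group 1 captured.

'2sjo<xo3l>64<r>64<u3mhx>'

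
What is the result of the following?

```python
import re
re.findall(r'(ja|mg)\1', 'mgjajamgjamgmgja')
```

['ja', 'mg']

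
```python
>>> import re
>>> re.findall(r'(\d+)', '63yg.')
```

['63']

`findall` collects group 1 from the one match (1 total).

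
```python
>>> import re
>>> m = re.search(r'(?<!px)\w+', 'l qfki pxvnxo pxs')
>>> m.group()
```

The negative lookahead/lookbehind blocks any match where the forbidden context is present.
`re.search` scans for the first position where the pattern succeeds.
The match spans [0:1] → 'l'.

'l'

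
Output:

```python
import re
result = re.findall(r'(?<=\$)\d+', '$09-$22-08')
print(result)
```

['09', '22']

The lookaround is zero-width — it requires the adjacent text to match without consuming it, so the asserted text isn't part of the match.
Scanning left to right: at [1:3] → '09'; at [5:7] → '22'.
With no groups in the pattern, `findall` gives back each whole match — 2 here.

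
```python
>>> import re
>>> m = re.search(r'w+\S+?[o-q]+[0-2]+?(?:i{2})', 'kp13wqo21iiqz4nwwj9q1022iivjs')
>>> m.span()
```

This matches one or more of the literal 'w', then one or more of a non-whitespace character (lazy), then one or more of a character in [o-q]; then one or more of a character in [0-2] (lazy); then exactly 2 of a literal 'i' (non-capturing group).
A `+?`/`*?`/`{m,n}?` starts at its minimum and grows only as far as needed for what follows to match.
`search` walks the string left to right and returns the first match it finds.
The match spans [4:11] → 'wqo21ii'.

(4, 11)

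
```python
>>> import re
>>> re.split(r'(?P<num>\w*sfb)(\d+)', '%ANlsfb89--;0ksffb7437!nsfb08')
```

['%', 'ANlsfb', '89', '--;0ksffb7437!', 'nsfb', '08', '']

The pattern matches zero or more of a word character, then the literal 'sfb' (captured as 'num'); then one or more of a digit (captured).
Matches to split on: at [1:9] → 'ANlsfb89'; at [23:29] → 'nsfb08'.
The group in the pattern means `split` returns the separators' captures alongside the pieces.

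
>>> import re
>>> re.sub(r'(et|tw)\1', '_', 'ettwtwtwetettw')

'et_tw_tw'

`\1` has to match the exact text group 1 already captured.
Matches: at [2:6] → 'twtw'; at [8:12] → 'etet'.
`sub` substitutes '_' at each match site.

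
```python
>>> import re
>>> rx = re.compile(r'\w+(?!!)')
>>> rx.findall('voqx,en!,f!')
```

['voqx', 'e']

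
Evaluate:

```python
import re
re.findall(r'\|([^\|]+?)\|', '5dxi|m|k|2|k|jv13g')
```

Matches: at [4:7] match '|m|', group 1 = 'm'; at [8:11] match '|2|', group 1 = '2'.
`findall` collects group 1 from each match (2 total).

['m', '2']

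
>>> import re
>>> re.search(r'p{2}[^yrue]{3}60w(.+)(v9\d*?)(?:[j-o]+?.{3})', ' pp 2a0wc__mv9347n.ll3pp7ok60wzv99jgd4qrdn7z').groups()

The pattern matches exactly 2 of a literal 'p', then exactly 3 of any character except [yrue], then the literal '60w'; then one or more of any character (captured); then the literal 'v9', then zero or more of a digit (lazy) (captured); then one or more of a character in [j-o] (lazy), then exactly 3 of any character (non-capturing group).
`re.search` scans for the first position where the pattern succeeds.
The match spans [22:38] → 'pp7ok60wzv99jgd4'.
Captured: group 1 = 'z', group 2 = 'v99'.

('z', 'v99')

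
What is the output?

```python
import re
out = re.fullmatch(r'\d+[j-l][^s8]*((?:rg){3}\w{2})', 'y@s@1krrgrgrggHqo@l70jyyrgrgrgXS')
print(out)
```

The pattern matches one or more of a digit; then a character in [j-l], then zero or more of any character except [s8]; then the literal 'rg' repeated 3 times, then exactly 2 of a word character (captured).
`fullmatch` succeeds only if the pattern covers the string from start to end.
Here there's no way to consume every character, so the call returns None.

None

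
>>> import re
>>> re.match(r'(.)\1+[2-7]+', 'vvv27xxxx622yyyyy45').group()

'vvv27'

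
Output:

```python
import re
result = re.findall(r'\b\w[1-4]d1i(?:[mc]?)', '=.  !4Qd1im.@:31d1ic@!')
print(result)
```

Pattern: a word boundary (`\b`, zero-width); then a word character, then a character in [1-4], then the literal 'd1i'; then optionally one of [mc] (non-capturing group).
Walking the string: at [14:20] → '31d1ic'.
Since nothing is captured, `findall` lists the 1 matched substring directly.

['31d1ic']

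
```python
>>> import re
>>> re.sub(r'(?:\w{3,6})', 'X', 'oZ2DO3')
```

This matches 3 to 6 of a word character (non-capturing group).
Matches: at [0:6] → 'oZ2DO3'.
Each match is replaced by 'X'.

'X'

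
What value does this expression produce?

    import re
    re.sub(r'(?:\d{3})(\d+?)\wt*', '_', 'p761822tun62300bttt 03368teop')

The pattern matches exactly 3 of a digit (non-capturing group); then one or more of a digit (lazy) (captured); then a word character, then zero or more of the literal 't'.
Matches: at [1:6] → '76182'; at [10:15] → '62300'; at [20:26] → '03368t'.
`sub` substitutes '_' at each match site.

'p_2tun_bttt _eop'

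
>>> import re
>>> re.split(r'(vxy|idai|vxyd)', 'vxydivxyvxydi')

['', 'vxy', 'di', 'vxy', '', 'vxy', 'di']

`|` is ordered: at each position the engine commits to the first alternative that works.
`re.split` interleaves the captured-group text with the surrounding fragments.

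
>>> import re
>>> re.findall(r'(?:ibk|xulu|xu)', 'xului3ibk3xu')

['xulu', 'ibk', 'xu']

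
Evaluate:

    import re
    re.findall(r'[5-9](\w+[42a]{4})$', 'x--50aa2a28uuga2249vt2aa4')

Because there's exactly one group, `findall` drops the full match and keeps group 1 from the one hit.

['0aa2a28uuga2249vt2aa4']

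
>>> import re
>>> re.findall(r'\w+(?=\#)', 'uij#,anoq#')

['uij', 'anoq']

Because the assertion is zero-width, the text it checks is not consumed and won't appear in the result.
Since nothing is captured, `findall` lists the 2 matched substrings directly.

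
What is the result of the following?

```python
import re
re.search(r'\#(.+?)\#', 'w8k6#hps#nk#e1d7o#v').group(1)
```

'hps'

The match spans [4:9] → '#hps#'.
Captured: group 1 = 'hps'.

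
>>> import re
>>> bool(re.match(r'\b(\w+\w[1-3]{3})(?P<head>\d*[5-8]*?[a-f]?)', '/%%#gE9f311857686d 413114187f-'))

False

The pattern matches a word boundary (`\b`, zero-width); then one or more of a word character, then a word character, then exactly 3 of a character in [1-3] (captured); then zero or more of a digit, then zero or more of a character in [5-8] (lazy), then optionally a character in [a-f] (captured as 'head').
`match` is anchored at position 0; if the pattern doesn't fit there, it returns None.
Here position 0 doesn't satisfy it, so the call returns None, and `bool(None)` is False.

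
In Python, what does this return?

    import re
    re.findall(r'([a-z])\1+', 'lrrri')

A backreference is literal: `\1` must see the identical characters the first group matched.
With a single group, `findall` returns only what that group captured — 1 item.

['r']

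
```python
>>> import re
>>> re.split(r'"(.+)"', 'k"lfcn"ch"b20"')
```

['k', 'lfcn"ch"b20', '']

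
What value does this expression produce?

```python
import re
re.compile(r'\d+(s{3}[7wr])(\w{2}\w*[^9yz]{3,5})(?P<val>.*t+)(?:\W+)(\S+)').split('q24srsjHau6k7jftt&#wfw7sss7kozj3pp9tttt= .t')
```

['q24srsjHau6k7jftt&#wfw', 'sss7', 'kozj3pp9ttt', 't', 't', '']

Because the pattern has a capturing group, `split` also inserts each captured text between the pieces.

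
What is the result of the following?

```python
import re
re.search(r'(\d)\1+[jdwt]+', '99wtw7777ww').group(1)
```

'9'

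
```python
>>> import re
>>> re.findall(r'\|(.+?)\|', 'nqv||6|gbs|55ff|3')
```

['|6', '55ff']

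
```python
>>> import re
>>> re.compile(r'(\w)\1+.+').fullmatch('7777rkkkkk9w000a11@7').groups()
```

('7',)

The match spans [0:20] → '7777rkkkkk9w000a11@7'.
Captured: group 1 = '7'.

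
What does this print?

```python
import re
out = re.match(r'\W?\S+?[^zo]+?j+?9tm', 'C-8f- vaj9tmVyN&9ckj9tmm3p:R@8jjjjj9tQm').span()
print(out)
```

Pattern: optionally a non-word character, then one or more of a non-whitespace character (lazy), then one or more of any character except [zo] (lazy); then one or more of a literal 'j' (lazy), then the literal '9tm'.
The `?` after the quantifier makes it lazy — it takes as little as possible before letting the rest of the pattern try.
`re.match` won't scan ahead — the pattern has to work from the very first character.
The match spans [0:12] → 'C-8f- vaj9tm'.

(0, 12)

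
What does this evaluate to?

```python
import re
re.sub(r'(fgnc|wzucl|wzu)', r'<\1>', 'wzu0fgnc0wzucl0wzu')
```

'<wzu>0<fgnc>0<wzucl>0<wzu>'

The regex engine tests alternatives in the order written; an earlier branch that matches wins even if a later one would match more.
`\1` in the replacement pulls in group 1's text for each match.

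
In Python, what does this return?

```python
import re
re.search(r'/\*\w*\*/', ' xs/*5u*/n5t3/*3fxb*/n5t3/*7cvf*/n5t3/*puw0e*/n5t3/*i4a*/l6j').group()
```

The match spans [3:9] → '/*5u*/'.

'/*5u*/'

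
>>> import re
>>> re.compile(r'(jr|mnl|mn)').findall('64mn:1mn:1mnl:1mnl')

['mn', 'mn', 'mnl', 'mnl']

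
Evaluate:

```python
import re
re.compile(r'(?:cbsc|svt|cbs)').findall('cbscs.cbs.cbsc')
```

['cbsc', 'cbs', 'cbsc']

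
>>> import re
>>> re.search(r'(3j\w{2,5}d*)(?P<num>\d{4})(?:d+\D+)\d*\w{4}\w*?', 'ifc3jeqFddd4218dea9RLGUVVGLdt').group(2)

'4218'

The match spans [3:23] → '3jeqFddd4218dea9RLGU'.
Captured: group 1 = '3jeqFddd', group 2 = '4218'.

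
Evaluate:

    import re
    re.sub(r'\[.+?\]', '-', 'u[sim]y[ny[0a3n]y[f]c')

'u-y-y-c'

A `+?`/`*?`/`{m,n}?` starts at its minimum and grows only as far as needed for what follows to match.
`sub` substitutes '-' at each match site.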